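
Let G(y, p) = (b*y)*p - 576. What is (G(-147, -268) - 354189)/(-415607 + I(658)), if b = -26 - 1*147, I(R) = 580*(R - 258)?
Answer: 7170273/183607 ≈ 39.052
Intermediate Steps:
I(R) = -149640 + 580*R (I(R) = 580*(-258 + R) = -149640 + 580*R)
b = -173 (b = -26 - 147 = -173)
G(y, p) = -576 - 173*p*y (G(y, p) = (-173*y)*p - 576 = -173*p*y - 576 = -576 - 173*p*y)
(G(-147, -268) - 354189)/(-415607 + I(658)) = ((-576 - 173*(-268)*(-147)) - 354189)/(-415607 + (-149640 + 580*658)) = ((-576 - 6815508) - 354189)/(-415607 + (-149640 + 381640)) = (-6816084 - 354189)/(-415607 + 232000) = -7170273/(-183607) = -7170273*(-1/183607) = 7170273/183607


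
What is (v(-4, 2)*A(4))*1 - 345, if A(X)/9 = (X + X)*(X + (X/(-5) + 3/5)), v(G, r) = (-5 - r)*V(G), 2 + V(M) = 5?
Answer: -30453/5 ≈ -6090.6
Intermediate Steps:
V(M) = 3 (V(M) = -2 + 5 = 3)
v(G, r) = -15 - 3*r (v(G, r) = (-5 - r)*3 = -15 - 3*r)
A(X) = 18*X*(⅗ + 4*X/5) (A(X) = 9*((X + X)*(X + (X/(-5) + 3/5))) = 9*((2*X)*(X + (X*(-⅕) + 3*(⅕)))) = 9*((2*X)*(X + (-X/5 + ⅗))) = 9*((2*X)*(X + (⅗ - X/5))) = 9*((2*X)*(⅗ + 4*X/5)) = 9*(2*X*(⅗ + 4*X/5)) = 18*X*(⅗ + 4*X/5))
(v(-4, 2)*A(4))*1 - 345 = ((-15 - 3*2)*((18/5)*4*(3 + 4*4)))*1 - 345 = ((-15 - 6)*((18/5)*4*(3 + 16)))*1 - 345 = -378*4*19/5*1 - 345 = -21*1368/5*1 - 345 = -28728/5*1 - 345 = -28728/5 - 345 = -30453/5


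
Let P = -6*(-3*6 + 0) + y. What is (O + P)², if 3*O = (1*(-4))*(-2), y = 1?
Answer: 112225/9 ≈ 12469.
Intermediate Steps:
P = 109 (P = -6*(-3*6 + 0) + 1 = -6*(-18 + 0) + 1 = -6*(-18) + 1 = 108 + 1 = 109)
O = 8/3 (O = ((1*(-4))*(-2))/3 = (-4*(-2))/3 = (⅓)*8 = 8/3 ≈ 2.6667)
(O + P)² = (8/3 + 109)² = (335/3)² = 112225/9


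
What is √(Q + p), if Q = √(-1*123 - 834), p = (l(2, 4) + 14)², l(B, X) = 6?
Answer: √(400 + I*√957) ≈ 20.015 + 0.77281*I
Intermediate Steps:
p = 400 (p = (6 + 14)² = 20² = 400)
Q = I*√957 (Q = √(-123 - 834) = √(-957) = I*√957 ≈ 30.935*I)
√(Q + p) = √(I*√957 + 400) = √(400 + I*√957)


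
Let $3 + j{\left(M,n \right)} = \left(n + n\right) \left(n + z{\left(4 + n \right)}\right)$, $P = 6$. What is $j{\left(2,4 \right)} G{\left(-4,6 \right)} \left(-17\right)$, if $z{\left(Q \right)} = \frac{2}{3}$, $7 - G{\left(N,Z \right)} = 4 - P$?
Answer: $-5253$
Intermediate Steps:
$G{\left(N,Z \right)} = 9$ ($G{\left(N,Z \right)} = 7 - \left(4 - 6\right) = 7 - -2 = 7 + 2 = 9$)
$z{\left(Q \right)} = \frac{2}{3}$ ($z{\left(Q \right)} = 2 \cdot \frac{1}{3} = \frac{2}{3}$)
$j{\left(M,n \right)} = -3 + 2 n \left(\frac{2}{3} + n\right)$ ($j{\left(M,n \right)} = -3 + \left(n + n\right) \left(n + \frac{2}{3}\right) = -3 + 2 n \left(\frac{2}{3} + n\right)$)
$j{\left(2,4 \right)} G{\left(-4,6 \right)} \left(-17\right) = \left(-3 + 2 \cdot 4^{2} + \frac{4}{3} \cdot 4\right) 9 \left(-17\right) = \left(-3 + 2 \cdot 16 + \frac{16}{3}\right) 9 \left(-17\right) = \left(-3 + 32 + \frac{16}{3}\right) 9 \left(-17\right) = \frac{103}{3} \cdot 9 \left(-17\right) = 309 \left(-17\right) = -5253$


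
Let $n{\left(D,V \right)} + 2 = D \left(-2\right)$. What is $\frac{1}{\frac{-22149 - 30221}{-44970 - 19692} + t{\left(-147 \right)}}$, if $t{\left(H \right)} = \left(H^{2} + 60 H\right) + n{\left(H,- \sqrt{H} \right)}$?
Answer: $\frac{32331}{422947996} \approx 7.6442 \cdot 10^{-5}$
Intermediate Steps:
$n{\left(D,V \right)} = -2 - 2 D$ ($n{\left(D,V \right)} = -2 + D \left(-2\right) = -2 - 2 D$)
$t{\left(H \right)} = -2 + H^{2} + 58 H$ ($t{\left(H \right)} = \left(H^{2} + 60 H\right) - \left(2 + 2 H\right) = -2 + H^{2} + 58 H$)
$\frac{1}{\frac{-22149 - 30221}{-44970 - 19692} + t{\left(-147 \right)}} = \frac{1}{\frac{-22149 - 30221}{-44970 - 19692} + \left(-2 + \left(-147\right)^{2} + 58 \left(-147\right)\right)} = \frac{1}{- \frac{52370}{-64662} - -13081} = \frac{1}{\left(-52370\right) \left(- \frac{1}{64662}\right) + 13081} = \frac{1}{\frac{26185}{32331} + 13081} = \frac{1}{\frac{422947996}{32331}} = \frac{32331}{422947996}$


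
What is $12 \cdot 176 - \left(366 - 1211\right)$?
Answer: $2957$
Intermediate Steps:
$12 \cdot 176 - \left(366 - 1211\right) = 2112 - \left(366 - 1211\right) = 2112 - -845 = 2112 + 845 = 2957$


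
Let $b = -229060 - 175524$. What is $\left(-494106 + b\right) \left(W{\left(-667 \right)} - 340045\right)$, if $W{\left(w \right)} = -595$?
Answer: $306129761600$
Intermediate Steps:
$b = -404584$ ($b = -229060 - 175524 = -404584$)
$\left(-494106 + b\right) \left(W{\left(-667 \right)} - 340045\right) = \left(-494106 - 404584\right) \left(-595 - 340045\right) = \left(-898690\right) \left(-340640\right) = 306129761600$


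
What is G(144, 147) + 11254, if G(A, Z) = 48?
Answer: 11302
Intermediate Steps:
G(144, 147) + 11254 = 48 + 11254 = 11302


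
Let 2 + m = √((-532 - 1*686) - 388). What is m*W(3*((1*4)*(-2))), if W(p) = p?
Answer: 48 - 24*I*√1606 ≈ 48.0 - 961.8*I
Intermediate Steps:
m = -2 + I*√1606 (m = -2 + √((-532 - 1*686) - 388) = -2 + √((-532 - 686) - 388) = -2 + √(-1218 - 388) = -2 + √(-1606) = -2 + I*√1606 ≈ -2.0 + 40.075*I)
m*W(3*((1*4)*(-2))) = (-2 + I*√1606)*(3*((1*4)*(-2))) = (-2 + I*√1606)*(3*(4*(-2))) = (-2 + I*√1606)*(3*(-8)) = (-2 + I*√1606)*(-24) = 48 - 24*I*√1606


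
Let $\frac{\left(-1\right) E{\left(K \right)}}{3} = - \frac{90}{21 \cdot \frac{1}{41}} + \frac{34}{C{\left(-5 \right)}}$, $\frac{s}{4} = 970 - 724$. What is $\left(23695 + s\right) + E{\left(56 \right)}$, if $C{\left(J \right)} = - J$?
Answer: $\frac{881501}{35} \approx 25186.0$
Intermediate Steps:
$s = 984$ ($s = 4 \left(970 - 724\right) = 4 \cdot 246 = 984$)
$E{\left(K \right)} = \frac{17736}{35}$ ($E{\left(K \right)} = - 3 \left(- \frac{90}{21 \cdot \frac{1}{41}} + \frac{34}{\left(-1\right) \left(-5\right)}\right) = - 3 \left(- \frac{90}{21 \cdot \frac{1}{41}} + \frac{34}{5}\right) = - 3 \left(- \frac{90}{\frac{21}{41}} + 34 \cdot \frac{1}{5}\right) = - 3 \left(\left(-90\right) \frac{41}{21} + \frac{34}{5}\right) = - 3 \left(- \frac{1230}{7} + \frac{34}{5}\right) = \left(-3\right) \left(- \frac{5912}{35}\right) = \frac{17736}{35}$)
$\left(23695 + s\right) + E{\left(56 \right)} = \left(23695 + 984\right) + \frac{17736}{35} = 24679 + \frac{17736}{35} = \frac{881501}{35}$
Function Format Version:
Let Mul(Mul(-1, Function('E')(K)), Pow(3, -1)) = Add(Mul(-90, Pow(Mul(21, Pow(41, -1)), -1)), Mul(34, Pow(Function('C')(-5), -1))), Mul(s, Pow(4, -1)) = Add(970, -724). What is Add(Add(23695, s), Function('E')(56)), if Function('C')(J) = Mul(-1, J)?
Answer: Rational(881501, 35) ≈ 25186.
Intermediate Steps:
s = 984 (s = Mul(4, Add(970, -724)) = Mul(4, 246) = 984)
Function('E')(K) = Rational(17736, 35) (Function('E')(K) = Mul(-3, Add(Mul(-90, Pow(Mul(21, Pow(41, -1)), -1)), Mul(34, Pow(Mul(-1, -5), -1)))) = Mul(-3, Add(Mul(-90, Pow(Mul(21, Rational(1, 41)), -1)), Mul(34, Pow(5, -1)))) = Mul(-3, Add(Mul(-90, Pow(Rational(21, 41), -1)), Mul(34, Rational(1, 5)))) = Mul(-3, Add(Mul(-90, Rational(41, 21)), Rational(34, 5))) = Mul(-3, Add(Rational(-1230, 7), Rational(34, 5))) = Mul(-3, Rational(-5912, 35)) = Rational(17736, 35))
Add(Add(23695, s), Function('E')(56)) = Add(Add(23695, 984), Rational(17736, 35)) = Add(24679, Rational(17736, 35)) = Rational(881501, 35)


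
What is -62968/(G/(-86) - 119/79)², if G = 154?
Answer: -90828262439/15680000 ≈ -5792.6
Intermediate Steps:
-62968/(G/(-86) - 119/79)² = -62968/(154/(-86) - 119/79)² = -62968/(154*(-1/86) - 119*1/79)² = -62968/(-77/43 - 119/79)² = -62968/((-11200/3397)²) = -62968/125440000/11539609 = -62968*11539609/125440000 = -90828262439/15680000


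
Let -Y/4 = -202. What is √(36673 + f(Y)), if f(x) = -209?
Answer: 4*√2279 ≈ 190.96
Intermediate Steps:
Y = 808 (Y = -4*(-202) = 808)
√(36673 + f(Y)) = √(36673 - 209) = √36464 = 4*√2279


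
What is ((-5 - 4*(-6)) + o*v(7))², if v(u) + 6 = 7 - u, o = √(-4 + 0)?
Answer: 217 - 456*I ≈ 217.0 - 456.0*I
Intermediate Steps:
o = 2*I (o = √(-4) = 2*I ≈ 2.0*I)
v(u) = 1 - u (v(u) = -6 + (7 - u) = 1 - u)
((-5 - 4*(-6)) + o*v(7))² = ((-5 - 4*(-6)) + (2*I)*(1 - 1*7))² = ((-5 + 24) + (2*I)*(1 - 7))² = (19 + (2*I)*(-6))² = (19 - 12*I)²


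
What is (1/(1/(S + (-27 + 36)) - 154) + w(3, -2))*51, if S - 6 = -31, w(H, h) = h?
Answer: -14838/145 ≈ -102.33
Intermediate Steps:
S = -25 (S = 6 - 31 = -25)
(1/(1/(S + (-27 + 36)) - 154) + w(3, -2))*51 = (1/(1/(-25 + (-27 + 36)) - 154) - 2)*51 = (1/(1/(-25 + 9) - 154) - 2)*51 = (1/(1/(-16) - 154) - 2)*51 = (1/(-1/16 - 154) - 2)*51 = (1/(-2465/16) - 2)*51 = (-16/2465 - 2)*51 = -4946/2465*51 = -14838/145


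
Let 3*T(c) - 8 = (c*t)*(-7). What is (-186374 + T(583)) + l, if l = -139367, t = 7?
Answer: -1005782/3 ≈ -3.3526e+5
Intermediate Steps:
T(c) = 8/3 - 49*c/3 (T(c) = 8/3 + ((c*7)*(-7))/3 = 8/3 + ((7*c)*(-7))/3 = 8/3 + (-49*c)/3 = 8/3 - 49*c/3)
(-186374 + T(583)) + l = (-186374 + (8/3 - 49/3*583)) - 139367 = (-186374 + (8/3 - 28567/3)) - 139367 = (-186374 - 28559/3) - 139367 = -587681/3 - 139367 = -1005782/3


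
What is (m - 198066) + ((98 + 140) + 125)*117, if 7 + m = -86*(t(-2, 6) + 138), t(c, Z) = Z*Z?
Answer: -170566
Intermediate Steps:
t(c, Z) = Z²
m = -14971 (m = -7 - 86*(6² + 138) = -7 - 86*(36 + 138) = -7 - 86*174 = -7 - 14964 = -14971)
(m - 198066) + ((98 + 140) + 125)*117 = (-14971 - 198066) + ((98 + 140) + 125)*117 = -213037 + (238 + 125)*117 = -213037 + 363*117 = -213037 + 42471 = -170566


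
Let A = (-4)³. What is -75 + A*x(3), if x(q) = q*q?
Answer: -651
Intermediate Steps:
x(q) = q²
A = -64
-75 + A*x(3) = -75 - 64*3² = -75 - 64*9 = -75 - 576 = -651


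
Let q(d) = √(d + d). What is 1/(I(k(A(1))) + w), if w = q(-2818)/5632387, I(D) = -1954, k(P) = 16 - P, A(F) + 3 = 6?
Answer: -30994136301460313/60562542333053454420 - 5632387*I*√1409/60562542333053454420 ≈ -0.00051177 - 3.491e-12*I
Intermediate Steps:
q(d) = √2*√d (q(d) = √(2*d) = √2*√d)
A(F) = 3 (A(F) = -3 + 6 = 3)
w = 2*I*√1409/5632387 (w = (√2*√(-2818))/5632387 = (√2*(I*√2818))*(1/5632387) = (2*I*√1409)*(1/5632387) = 2*I*√1409/5632387 ≈ 1.3329e-5*I)
1/(I(k(A(1))) + w) = 1/(-1954 + 2*I*√1409/5632387)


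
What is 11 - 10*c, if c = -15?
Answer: 161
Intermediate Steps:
11 - 10*c = 11 - 10*(-15) = 11 + 150 = 161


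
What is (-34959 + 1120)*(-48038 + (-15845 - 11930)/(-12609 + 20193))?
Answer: 12329170855313/7584 ≈ 1.6257e+9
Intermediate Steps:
(-34959 + 1120)*(-48038 + (-15845 - 11930)/(-12609 + 20193)) = -33839*(-48038 - 27775/7584) = -33839*(-364347967/7584) = 12329170855313/7584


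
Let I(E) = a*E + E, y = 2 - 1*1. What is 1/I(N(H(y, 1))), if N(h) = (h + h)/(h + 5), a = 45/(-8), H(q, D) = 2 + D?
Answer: -32/111 ≈ -0.28829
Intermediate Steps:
y = 1 (y = 2 - 1 = 1)
a = -45/8 (a = 45*(-1/8) = -45/8 ≈ -5.6250)
N(h) = 2*h/(5 + h) (N(h) = (2*h)/(5 + h) = 2*h/(5 + h))
I(E) = -37*E/8 (I(E) = -45*E/8 + E = -37*E/8)
1/I(N(H(y, 1))) = 1/(-37*(2 + 1)/(4*(5 + (2 + 1)))) = 1/(-37*3/(4*(5 + 3))) = 1/(-37*3/(4*8)) = 1/(-37/8*3/4) = 1/(-111/32) = -32/111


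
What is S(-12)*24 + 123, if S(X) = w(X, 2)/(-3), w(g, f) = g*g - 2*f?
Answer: -997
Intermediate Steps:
w(g, f) = g² - 2*f
S(X) = 4/3 - X²/3 (S(X) = (X² - 2*2)/(-3) = (X² - 4)*(-⅓) = (-4 + X²)*(-⅓) = 4/3 - X²/3)
S(-12)*24 + 123 = (4/3 - ⅓*(-12)²)*24 + 123 = (4/3 - ⅓*144)*24 + 123 = (4/3 - 48)*24 + 123 = -140/3*24 + 123 = -1120 + 123 = -997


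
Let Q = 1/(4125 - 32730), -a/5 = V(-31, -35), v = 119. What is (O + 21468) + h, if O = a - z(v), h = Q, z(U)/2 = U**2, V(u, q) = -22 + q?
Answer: -187906246/28605 ≈ -6569.0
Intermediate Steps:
a = 285 (a = -5*(-22 - 35) = -5*(-57) = 285)
Q = -1/28605 (Q = 1/(-28605) = -1/28605 ≈ -3.4959e-5)
z(U) = 2*U**2
h = -1/28605 ≈ -3.4959e-5
O = -28037 (O = 285 - 2*119**2 = 285 - 2*14161 = 285 - 1*28322 = 285 - 28322 = -28037)
(O + 21468) + h = (-28037 + 21468) - 1/28605 = -6569 - 1/28605 = -187906246/28605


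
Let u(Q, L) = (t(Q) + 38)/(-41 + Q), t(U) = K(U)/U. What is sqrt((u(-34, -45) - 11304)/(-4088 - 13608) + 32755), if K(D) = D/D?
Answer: sqrt(41686618818797673)/1128120 ≈ 180.99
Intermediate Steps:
K(D) = 1
t(U) = 1/U
u(Q, L) = (38 + 1/Q)/(-41 + Q) (u(Q, L) = (1/Q + 38)/(-41 + Q) = (38 + 1/Q)/(-41 + Q))
sqrt((u(-34, -45) - 11304)/(-4088 - 13608) + 32755) = sqrt(((1 + 38*(-34))/((-34)*(-41 - 34)) - 11304)/(-4088 - 13608) + 32755) = sqrt((-1/34*(1 - 1292)/(-75) - 11304)/(-17696) + 32755) = sqrt((-1/34*(-1/75)*(-1291) - 11304)*(-1/17696) + 32755) = sqrt((-1291/2550 - 11304)*(-1/17696) + 32755) = sqrt(-28826491/2550*(-1/17696) + 32755) = sqrt(28826491/45124800 + 32755) = sqrt(1478091650491/45124800) = sqrt(41686618818797673)/1128120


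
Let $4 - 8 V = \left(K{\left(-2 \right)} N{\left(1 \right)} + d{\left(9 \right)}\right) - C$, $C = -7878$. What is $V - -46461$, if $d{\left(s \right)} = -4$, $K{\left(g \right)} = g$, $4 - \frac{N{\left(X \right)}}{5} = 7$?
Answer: $\frac{90947}{2} \approx 45474.0$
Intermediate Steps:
$N{\left(X \right)} = -15$ ($N{\left(X \right)} = 20 - 35 = -15$)
$V = - \frac{1975}{2}$ ($V = \frac{1}{2} - \frac{\left(\left(-2\right) \left(-15\right) - 4\right) - -7878}{8} = \frac{1}{2} - \frac{\left(30 - 4\right) + 7878}{8} = \frac{1}{2} - \frac{26 + 7878}{8} = \frac{1}{2} - 988 = - \frac{1975}{2} \approx -987.5$)
$V - -46461 = - \frac{1975}{2} - -46461 = - \frac{1975}{2} + 46461 = \frac{90947}{2}$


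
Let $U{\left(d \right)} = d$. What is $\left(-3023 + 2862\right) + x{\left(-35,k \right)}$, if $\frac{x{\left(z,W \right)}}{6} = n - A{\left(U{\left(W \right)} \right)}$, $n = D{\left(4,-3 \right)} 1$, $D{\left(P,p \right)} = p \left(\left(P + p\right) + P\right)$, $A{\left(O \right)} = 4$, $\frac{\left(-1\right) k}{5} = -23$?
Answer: $-275$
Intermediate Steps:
$k = 115$ ($k = \left(-5\right) \left(-23\right) = 115$)
$D{\left(P,p \right)} = p \left(p + 2 P\right)$
$n = -15$ ($n = - 3 \left(-3 + 2 \cdot 4\right) 1 = - 3 \left(-3 + 8\right) 1 = \left(-3\right) 5 \cdot 1 = \left(-15\right) 1 = -15$)
$x{\left(z,W \right)} = -114$ ($x{\left(z,W \right)} = 6 \left(-15 - 4\right) = 6 \left(-19\right) = -114$)
$\left(-3023 + 2862\right) + x{\left(-35,k \right)} = \left(-3023 + 2862\right) - 114 = -161 - 114 = -275$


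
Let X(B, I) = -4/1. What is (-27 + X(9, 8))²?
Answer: 961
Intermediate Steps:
X(B, I) = -4 (X(B, I) = -4*1 = -4)
(-27 + X(9, 8))² = (-27 - 4)² = (-31)² = 961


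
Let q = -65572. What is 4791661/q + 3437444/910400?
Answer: -258558006027/3731046800 ≈ -69.299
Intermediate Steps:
4791661/q + 3437444/910400 = 4791661/(-65572) + 3437444/910400 = 4791661*(-1/65572) + 3437444*(1/910400) = -4791661/65572 + 859361/227600 = -258558006027/3731046800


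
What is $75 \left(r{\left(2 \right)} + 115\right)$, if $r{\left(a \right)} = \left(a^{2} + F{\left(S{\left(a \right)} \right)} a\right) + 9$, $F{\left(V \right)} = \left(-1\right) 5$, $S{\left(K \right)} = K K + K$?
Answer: $8850$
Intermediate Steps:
$S{\left(K \right)} = K + K^{2}$ ($S{\left(K \right)} = K^{2} + K = K + K^{2}$)
$F{\left(V \right)} = -5$
$r{\left(a \right)} = 9 + a^{2} - 5 a$ ($r{\left(a \right)} = \left(a^{2} - 5 a\right) + 9 = 9 + a^{2} - 5 a$)
$75 \left(r{\left(2 \right)} + 115\right) = 75 \left(\left(9 + 2^{2} - 10\right) + 115\right) = 75 \left(\left(9 + 4 - 10\right) + 115\right) = 75 \left(3 + 115\right) = 75 \cdot 118 = 8850$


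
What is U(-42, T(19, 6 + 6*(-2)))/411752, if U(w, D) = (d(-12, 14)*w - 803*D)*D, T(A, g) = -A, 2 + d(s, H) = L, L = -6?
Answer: -296267/411752 ≈ -0.71953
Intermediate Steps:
d(s, H) = -8 (d(s, H) = -2 - 6 = -8)
U(w, D) = D*(-803*D - 8*w) (U(w, D) = (-8*w - 803*D)*D = (-803*D - 8*w)*D = D*(-803*D - 8*w))
U(-42, T(19, 6 + 6*(-2)))/411752 = -(-1*19)*(8*(-42) + 803*(-1*19))/411752 = -1*(-19)*(-336 + 803*(-19))*(1/411752) = -1*(-19)*(-336 - 15257)*(1/411752) = -1*(-19)*(-15593)*(1/411752) = -296267*1/411752 = -296267/411752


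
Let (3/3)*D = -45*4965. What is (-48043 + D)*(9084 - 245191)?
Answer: 64095495076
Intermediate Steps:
D = -223425 (D = -45*4965 = -223425)
(-48043 + D)*(9084 - 245191) = (-48043 - 223425)*(9084 - 245191) = -271468*(-236107) = 64095495076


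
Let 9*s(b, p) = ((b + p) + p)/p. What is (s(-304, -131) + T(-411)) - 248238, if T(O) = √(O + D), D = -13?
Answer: -292672036/1179 + 2*I*√106 ≈ -2.4824e+5 + 20.591*I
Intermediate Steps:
s(b, p) = (b + 2*p)/(9*p) (s(b, p) = (((b + p) + p)/p)/9 = ((b + 2*p)/p)/9 = (b + 2*p)/(9*p))
T(O) = √(-13 + O) (T(O) = √(O - 13) = √(-13 + O))
(s(-304, -131) + T(-411)) - 248238 = ((⅑)*(-304 + 2*(-131))/(-131) + √(-13 - 411)) - 248238 = ((⅑)*(-1/131)*(-304 - 262) + √(-424)) - 248238 = ((⅑)*(-1/131)*(-566) + 2*I*√106) - 248238 = (566/1179 + 2*I*√106) - 248238 = -292672036/1179 + 2*I*√106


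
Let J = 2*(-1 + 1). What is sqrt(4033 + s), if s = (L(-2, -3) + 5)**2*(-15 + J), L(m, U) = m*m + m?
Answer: sqrt(3298) ≈ 57.428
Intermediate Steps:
L(m, U) = m + m**2 (L(m, U) = m**2 + m = m + m**2)
J = 0 (J = 2*0 = 0)
s = -735 (s = (-2*(1 - 2) + 5)**2*(-15 + 0) = (-2*(-1) + 5)**2*(-15) = (2 + 5)**2*(-15) = 7**2*(-15) = 49*(-15) = -735)
sqrt(4033 + s) = sqrt(4033 - 735) = sqrt(3298)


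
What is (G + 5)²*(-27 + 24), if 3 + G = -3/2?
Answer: -¾ ≈ -0.75000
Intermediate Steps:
G = -9/2 (G = -3 - 3/2 = -9/2 ≈ -4.5000)
(G + 5)²*(-27 + 24) = (-9/2 + 5)²*(-27 + 24) = (½)²*(-3) = (¼)*(-3) = -¾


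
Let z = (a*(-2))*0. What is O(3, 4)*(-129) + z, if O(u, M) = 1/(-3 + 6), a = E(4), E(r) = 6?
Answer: -43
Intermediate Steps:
a = 6
z = 0 (z = (6*(-2))*0 = -12*0 = 0)
O(u, M) = ⅓ (O(u, M) = 1/3 = ⅓)
O(3, 4)*(-129) + z = (⅓)*(-129) + 0 = -43 + 0 = -43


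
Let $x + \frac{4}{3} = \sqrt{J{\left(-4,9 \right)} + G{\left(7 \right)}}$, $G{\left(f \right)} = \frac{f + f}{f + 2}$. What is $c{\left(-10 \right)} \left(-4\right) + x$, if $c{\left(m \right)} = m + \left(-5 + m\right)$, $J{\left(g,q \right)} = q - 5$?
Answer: $\frac{296}{3} + \frac{5 \sqrt{2}}{3} \approx 101.02$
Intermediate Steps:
$G{\left(f \right)} = \frac{2 f}{2 + f}$
$J{\left(g,q \right)} = -5 + q$ ($J{\left(g,q \right)} = q - 5 = -5 + q$)
$c{\left(m \right)} = -5 + 2 m$
$x = - \frac{4}{3} + \frac{5 \sqrt{2}}{3}$ ($x = - \frac{4}{3} + \sqrt{\left(-5 + 9\right) + 2 \cdot 7 \frac{1}{2 + 7}} = - \frac{4}{3} + \sqrt{4 + 2 \cdot 7 \cdot \frac{1}{9}} = - \frac{4}{3} + \sqrt{4 + \frac{14}{9}} = - \frac{4}{3} + \sqrt{\frac{50}{9}} = - \frac{4}{3} + \frac{5 \sqrt{2}}{3} \approx 1.0237$)
$c{\left(-10 \right)} \left(-4\right) + x = \left(-5 + 2 \left(-10\right)\right) \left(-4\right) - \left(\frac{4}{3} - \frac{5 \sqrt{2}}{3}\right) = \left(-5 - 20\right) \left(-4\right) - \left(\frac{4}{3} - \frac{5 \sqrt{2}}{3}\right) = \left(-25\right) \left(-4\right) - \left(\frac{4}{3} - \frac{5 \sqrt{2}}{3}\right) = 100 - \left(\frac{4}{3} - \frac{5 \sqrt{2}}{3}\right) = \frac{296}{3} + \frac{5 \sqrt{2}}{3}$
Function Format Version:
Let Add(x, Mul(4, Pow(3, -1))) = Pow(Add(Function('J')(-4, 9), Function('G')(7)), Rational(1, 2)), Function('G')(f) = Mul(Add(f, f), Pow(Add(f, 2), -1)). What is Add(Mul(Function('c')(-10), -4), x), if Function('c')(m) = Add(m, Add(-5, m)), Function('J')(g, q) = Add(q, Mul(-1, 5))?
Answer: Add(Rational(296, 3), Mul(Rational(5, 3), Pow(2, Rational(1, 2)))) ≈ 101.02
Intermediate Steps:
Function('G')(f) = Mul(2, f, Pow(Add(2, f), -1)) (Function('G')(f) = Mul(Mul(2, f), Pow(Add(2, f), -1)) = Mul(2, f, Pow(Add(2, f), -1)))
Function('J')(g, q) = Add(-5, q) (Function('J')(g, q) = Add(q, -5) = Add(-5, q))
Function('c')(m) = Add(-5, Mul(2, m))
x = Add(Rational(-4, 3), Mul(Rational(5, 3), Pow(2, Rational(1, 2)))) (x = Add(Rational(-4, 3), Pow(Add(Add(-5, 9), Mul(2, 7, Pow(Add(2, 7), -1))), Rational(1, 2))) = Add(Rational(-4, 3), Pow(Add(4, Mul(2, 7, Pow(9, -1))), Rational(1, 2))) = Add(Rational(-4, 3), Pow(Add(4, Mul(2, 7, Rational(1, 9))), Rational(1, 2))) = Add(Rational(-4, 3), Pow(Add(4, Rational(14, 9)), Rational(1, 2))) = Add(Rational(-4, 3), Pow(Rational(50, 9), Rational(1, 2))) = Add(Rational(-4, 3), Mul(Rational(5, 3), Pow(2, Rational(1, 2)))) ≈ 1.0237)
Add(Mul(Function('c')(-10), -4), x) = Add(Mul(Add(-5, Mul(2, -10)), -4), Add(Rational(-4, 3), Mul(Rational(5, 3), Pow(2, Rational(1, 2))))) = Add(Mul(Add(-5, -20), -4), Add(Rational(-4, 3), Mul(Rational(5, 3), Pow(2, Rational(1, 2))))) = Add(Mul(-25, -4), Add(Rational(-4, 3), Mul(Rational(5, 3), Pow(2, Rational(1, 2))))) = Add(100, Add(Rational(-4, 3), Mul(Rational(5, 3), Pow(2, Rational(1, 2))))) = Add(Rational(296, 3), Mul(Rational(5, 3), Pow(2, Rational(1, 2))))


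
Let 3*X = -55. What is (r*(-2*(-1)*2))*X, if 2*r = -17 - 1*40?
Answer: 2090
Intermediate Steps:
r = -57/2 (r = (-17 - 1*40)/2 = (-17 - 40)/2 = (1/2)*(-57) = -57/2 ≈ -28.500)
X = -55/3 (X = (1/3)*(-55) = -55/3 ≈ -18.333)
(r*(-2*(-1)*2))*X = -57*(-2*(-1))*2/2*(-55/3) = -57*2*(-55/3) = -57/2*4*(-55/3) = -114*(-55/3) = 2090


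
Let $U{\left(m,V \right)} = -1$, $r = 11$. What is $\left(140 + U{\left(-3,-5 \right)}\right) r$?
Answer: $1529$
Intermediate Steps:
$\left(140 + U{\left(-3,-5 \right)}\right) r = \left(140 - 1\right) 11 = 139 \cdot 11 = 1529$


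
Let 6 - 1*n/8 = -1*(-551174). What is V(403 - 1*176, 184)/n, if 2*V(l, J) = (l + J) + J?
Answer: -595/8818688 ≈ -6.7470e-5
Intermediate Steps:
V(l, J) = J + l/2 (V(l, J) = ((l + J) + J)/2 = ((J + l) + J)/2 = (l + 2*J)/2 = J + l/2)
n = -4409344 (n = 48 - (-8)*(-551174) = 48 - 8*551174 = 48 - 4409392 = -4409344)
V(403 - 1*176, 184)/n = (184 + (403 - 1*176)/2)/(-4409344) = (184 + (403 - 176)/2)*(-1/4409344) = (184 + (1/2)*227)*(-1/4409344) = (184 + 227/2)*(-1/4409344) = (595/2)*(-1/4409344) = -595/8818688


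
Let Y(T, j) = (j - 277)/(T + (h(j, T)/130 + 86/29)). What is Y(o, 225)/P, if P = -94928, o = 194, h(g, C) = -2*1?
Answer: 24505/8810528732 ≈ 2.7813e-6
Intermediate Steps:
h(g, C) = -2
Y(T, j) = (-277 + j)/(5561/1885 + T) (Y(T, j) = (j - 277)/(T + (-2/130 + 86/29)) = (-277 + j)/(T + (-2*1/130 + 86*(1/29))) = (-277 + j)/(T + (-1/65 + 86/29)) = (-277 + j)/(T + 5561/1885) = (-277 + j)/(5561/1885 + T))
Y(o, 225)/P = (1885*(-277 + 225)/(5561 + 1885*194))/(-94928) = (1885*(-52)/(5561 + 365690))*(-1/94928) = (1885*(-52)/371251)*(-1/94928) = (1885*(1/371251)*(-52))*(-1/94928) = -98020/371251*(-1/94928) = 24505/8810528732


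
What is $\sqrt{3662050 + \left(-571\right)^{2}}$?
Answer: $\sqrt{3988091} \approx 1997.0$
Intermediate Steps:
$\sqrt{3662050 + \left(-571\right)^{2}} = \sqrt{3662050 + 326041} = \sqrt{3988091}$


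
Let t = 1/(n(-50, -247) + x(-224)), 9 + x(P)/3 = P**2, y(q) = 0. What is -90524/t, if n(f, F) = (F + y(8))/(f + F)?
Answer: -4046336259056/297 ≈ -1.3624e+10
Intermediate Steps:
x(P) = -27 + 3*P**2
n(f, F) = F/(F + f) (n(f, F) = (F + 0)/(f + F) = F/(F + f))
t = 297/44699044 (t = 1/(-247/(-247 - 50) + (-27 + 3*(-224)**2)) = 1/(-247/(-297) + (-27 + 3*50176)) = 1/(-247*(-1/297) + (-27 + 150528)) = 1/(247/297 + 150501) = 1/(44699044/297) = 297/44699044 ≈ 6.6444e-6)
-90524/t = -90524/297/44699044 = -90524*44699044/297 = -4046336259056/297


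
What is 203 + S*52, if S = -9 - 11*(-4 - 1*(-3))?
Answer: 307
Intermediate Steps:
S = 2 (S = -9 - 11*(-4 + 3) = -9 - 11*(-1) = -9 + 11 = 2)
203 + S*52 = 203 + 2*52 = 203 + 104 = 307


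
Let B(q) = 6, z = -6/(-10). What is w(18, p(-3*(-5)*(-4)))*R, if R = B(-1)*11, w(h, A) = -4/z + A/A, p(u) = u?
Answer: -374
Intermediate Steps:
z = ⅗ (z = -6*(-⅒) = ⅗ ≈ 0.60000)
w(h, A) = -17/3 (w(h, A) = -4/⅗ + A/A = -4*5/3 + 1 = -20/3 + 1 = -17/3)
R = 66 (R = 6*11 = 66)
w(18, p(-3*(-5)*(-4)))*R = -17/3*66 = -374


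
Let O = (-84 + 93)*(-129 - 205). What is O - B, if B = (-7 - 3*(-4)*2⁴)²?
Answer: -37231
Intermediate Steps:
O = -3006 (O = 9*(-334) = -3006)
B = 34225 (B = (-7 + 12*16)² = (-7 + 192)² = 185² = 34225)
O - B = -3006 - 1*34225 = -3006 - 34225 = -37231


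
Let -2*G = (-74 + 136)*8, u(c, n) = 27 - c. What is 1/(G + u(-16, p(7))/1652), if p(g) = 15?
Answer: -1652/409653 ≈ -0.0040327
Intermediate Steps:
G = -248 (G = -(-74 + 136)*8/2 = -31*8 = -½*496 = -248)
1/(G + u(-16, p(7))/1652) = 1/(-248 + (27 - 1*(-16))/1652) = 1/(-248 + (27 + 16)*(1/1652)) = 1/(-248 + 43*(1/1652)) = 1/(-248 + 43/1652) = 1/(-409653/1652) = -1652/409653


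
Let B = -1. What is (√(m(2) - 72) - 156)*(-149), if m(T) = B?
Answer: 23244 - 149*I*√73 ≈ 23244.0 - 1273.1*I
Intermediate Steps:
m(T) = -1
(√(m(2) - 72) - 156)*(-149) = (√(-1 - 72) - 156)*(-149) = (√(-73) - 156)*(-149) = (I*√73 - 156)*(-149) = (-156 + I*√73)*(-149) = 23244 - 149*I*√73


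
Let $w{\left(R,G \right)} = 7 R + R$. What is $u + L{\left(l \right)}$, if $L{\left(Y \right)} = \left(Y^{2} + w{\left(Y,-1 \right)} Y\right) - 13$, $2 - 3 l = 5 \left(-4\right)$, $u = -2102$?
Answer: $-1631$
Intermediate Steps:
$l = \frac{22}{3}$ ($l = \frac{2}{3} - \frac{5 \left(-4\right)}{3} = \frac{2}{3} - - \frac{20}{3} = \frac{2}{3} + \frac{20}{3} = \frac{22}{3} \approx 7.3333$)
$w{\left(R,G \right)} = 8 R$
$L{\left(Y \right)} = -13 + 9 Y^{2}$ ($L{\left(Y \right)} = \left(Y^{2} + 8 Y Y\right) - 13 = \left(Y^{2} + 8 Y^{2}\right) - 13 = 9 Y^{2} - 13 = -13 + 9 Y^{2}$)
$u + L{\left(l \right)} = -2102 - \left(13 - 9 \left(\frac{22}{3}\right)^{2}\right) = -2102 + \left(-13 + 9 \cdot \frac{484}{9}\right) = -2102 + \left(-13 + 484\right) = -2102 + 471 = -1631$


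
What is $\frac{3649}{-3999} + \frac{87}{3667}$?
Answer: $- \frac{13032970}{14664333} \approx -0.88875$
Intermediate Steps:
$\frac{3649}{-3999} + \frac{87}{3667} = 3649 \left(- \frac{1}{3999}\right) + 87 \cdot \frac{1}{3667} = - \frac{3649}{3999} + \frac{87}{3667} = - \frac{13032970}{14664333}$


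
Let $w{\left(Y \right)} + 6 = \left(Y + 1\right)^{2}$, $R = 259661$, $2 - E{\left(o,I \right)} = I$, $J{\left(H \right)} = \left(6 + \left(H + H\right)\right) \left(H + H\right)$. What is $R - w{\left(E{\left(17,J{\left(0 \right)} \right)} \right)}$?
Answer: $259658$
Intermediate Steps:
$J{\left(H \right)} = 2 H \left(6 + 2 H\right)$ ($J{\left(H \right)} = \left(6 + 2 H\right) 2 H = 2 H \left(6 + 2 H\right)$)
$E{\left(o,I \right)} = 2 - I$
$w{\left(Y \right)} = -6 + \left(1 + Y\right)^{2}$ ($w{\left(Y \right)} = -6 + \left(Y + 1\right)^{2} = -6 + \left(1 + Y\right)^{2}$)
$R - w{\left(E{\left(17,J{\left(0 \right)} \right)} \right)} = 259661 - \left(-6 + \left(1 + \left(2 - 4 \cdot 0 \left(3 + 0\right)\right)\right)^{2}\right) = 259661 - \left(-6 + \left(1 + \left(2 - 4 \cdot 0 \cdot 3\right)\right)^{2}\right) = 259661 - \left(-6 + \left(1 + \left(2 - 0\right)\right)^{2}\right) = 259661 - \left(-6 + \left(1 + \left(2 + 0\right)\right)^{2}\right) = 259661 - \left(-6 + \left(1 + 2\right)^{2}\right) = 259661 - \left(-6 + 3^{2}\right) = 259661 - \left(-6 + 9\right) = 259661 - 3 = 259658$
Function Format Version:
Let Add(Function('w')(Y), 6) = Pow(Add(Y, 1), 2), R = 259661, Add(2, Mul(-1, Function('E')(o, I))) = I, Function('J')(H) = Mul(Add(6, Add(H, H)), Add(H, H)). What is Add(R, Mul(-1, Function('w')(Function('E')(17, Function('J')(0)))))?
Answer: 259658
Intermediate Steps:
Function('J')(H) = Mul(2, H, Add(6, Mul(2, H))) (Function('J')(H) = Mul(Add(6, Mul(2, H)), Mul(2, H)) = Mul(2, H, Add(6, Mul(2, H))))
Function('E')(o, I) = Add(2, Mul(-1, I))
Function('w')(Y) = Add(-6, Pow(Add(1, Y), 2)) (Function('w')(Y) = Add(-6, Pow(Add(Y, 1), 2)) = Add(-6, Pow(Add(1, Y), 2)))
Add(R, Mul(-1, Function('w')(Function('E')(17, Function('J')(0))))) = Add(259661, Mul(-1, Add(-6, Pow(Add(1, Add(2, Mul(-1, Mul(4, 0, Add(3, 0))))), 2)))) = Add(259661, Mul(-1, Add(-6, Pow(Add(1, Add(2, Mul(-1, Mul(4, 0, 3)))), 2)))) = Add(259661, Mul(-1, Add(-6, Pow(Add(1, Add(2, Mul(-1, 0))), 2)))) = Add(259661, Mul(-1, Add(-6, Pow(Add(1, Add(2, 0)), 2)))) = Add(259661, Mul(-1, Add(-6, Pow(Add(1, 2), 2)))) = Add(259661, Mul(-1, Add(-6, Pow(3, 2)))) = Add(259661, Mul(-1, Add(-6, 9))) = Add(259661, Mul(-1, 3)) = Add(259661, -3) = 259658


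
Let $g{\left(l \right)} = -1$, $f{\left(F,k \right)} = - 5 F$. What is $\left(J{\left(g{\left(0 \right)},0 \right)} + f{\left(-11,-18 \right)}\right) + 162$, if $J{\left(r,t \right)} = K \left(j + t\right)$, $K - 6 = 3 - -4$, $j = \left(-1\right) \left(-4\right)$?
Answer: $269$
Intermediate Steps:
$j = 4$
$K = 13$ ($K = 6 + \left(3 - -4\right) = 6 + \left(3 + 4\right) = 6 + 7 = 13$)
$J{\left(r,t \right)} = 52 + 13 t$ ($J{\left(r,t \right)} = 13 \left(4 + t\right) = 52 + 13 t$)
$\left(J{\left(g{\left(0 \right)},0 \right)} + f{\left(-11,-18 \right)}\right) + 162 = \left(\left(52 + 13 \cdot 0\right) - -55\right) + 162 = \left(\left(52 + 0\right) + 55\right) + 162 = \left(52 + 55\right) + 162 = 107 + 162 = 269$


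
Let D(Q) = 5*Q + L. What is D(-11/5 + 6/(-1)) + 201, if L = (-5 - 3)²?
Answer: 224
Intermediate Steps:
L = 64 (L = (-8)² = 64)
D(Q) = 64 + 5*Q (D(Q) = 5*Q + 64 = 64 + 5*Q)
D(-11/5 + 6/(-1)) + 201 = (64 + 5*(-11/5 + 6/(-1))) + 201 = (64 + 5*(-11*⅕ + 6*(-1))) + 201 = (64 + 5*(-11/5 - 6)) + 201 = (64 + 5*(-41/5)) + 201 = (64 - 41) + 201 = 23 + 201 = 224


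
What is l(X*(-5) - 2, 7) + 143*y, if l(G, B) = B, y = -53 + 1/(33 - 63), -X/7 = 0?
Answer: -227303/30 ≈ -7576.8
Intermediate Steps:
X = 0 (X = -7*0 = 0)
y = -1591/30 (y = -53 + 1/(-30) = -53 - 1/30 = -1591/30 ≈ -53.033)
l(X*(-5) - 2, 7) + 143*y = 7 + 143*(-1591/30) = 7 - 227513/30 = -227303/30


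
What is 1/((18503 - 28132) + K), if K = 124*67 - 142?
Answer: -1/1463 ≈ -0.00068353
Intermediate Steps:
K = 8166 (K = 8308 - 142 = 8166)
1/((18503 - 28132) + K) = 1/((18503 - 28132) + 8166) = 1/(-9629 + 8166) = 1/(-1463) = -1/1463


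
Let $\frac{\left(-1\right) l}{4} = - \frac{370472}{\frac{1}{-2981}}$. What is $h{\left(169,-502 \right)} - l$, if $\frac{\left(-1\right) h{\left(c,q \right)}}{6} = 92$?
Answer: $4417507576$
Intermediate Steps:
$h{\left(c,q \right)} = -552$ ($h{\left(c,q \right)} = \left(-6\right) 92 = -552$)
$l = -4417508128$ ($l = - 4 \left(- \frac{370472}{\frac{1}{-2981}}\right) = - 4 \left(- \frac{370472}{- \frac{1}{2981}}\right) = - 4 \left(\left(-370472\right) \left(-2981\right)\right) = \left(-4\right) 1104377032 = -4417508128$)
$h{\left(169,-502 \right)} - l = -552 - -4417508128 = -552 + 4417508128 = 4417507576$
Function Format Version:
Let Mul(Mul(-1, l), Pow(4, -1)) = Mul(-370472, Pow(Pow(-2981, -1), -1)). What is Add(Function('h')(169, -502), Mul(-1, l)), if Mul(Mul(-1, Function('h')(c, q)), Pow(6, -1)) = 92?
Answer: 4417507576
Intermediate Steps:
Function('h')(c, q) = -552 (Function('h')(c, q) = Mul(-6, 92) = -552)
l = -4417508128 (l = Mul(-4, Mul(-370472, Pow(Pow(-2981, -1), -1))) = Mul(-4, Mul(-370472, Pow(Rational(-1, 2981), -1))) = Mul(-4, Mul(-370472, -2981)) = Mul(-4, 1104377032) = -4417508128)
Add(Function('h')(169, -502), Mul(-1, l)) = Add(-552, Mul(-1, -4417508128)) = Add(-552, 4417508128) = 4417507576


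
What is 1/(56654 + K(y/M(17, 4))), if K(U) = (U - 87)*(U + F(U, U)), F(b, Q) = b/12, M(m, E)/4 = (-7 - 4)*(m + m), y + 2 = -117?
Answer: 92928/5264046853 ≈ 1.7653e-5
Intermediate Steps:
y = -119 (y = -2 - 117 = -119)
M(m, E) = -88*m (M(m, E) = 4*((-7 - 4)*(m + m)) = 4*(-22*m) = -88*m)
F(b, Q) = b/12 (F(b, Q) = b*(1/12) = b/12)
K(U) = 13*U*(-87 + U)/12 (K(U) = (U - 87)*(U + U/12) = (-87 + U)*(13*U/12) = 13*U*(-87 + U)/12)
1/(56654 + K(y/M(17, 4))) = 1/(56654 + 13*(-119/((-88*17)))*(-87 - 119/((-88*17)))/12) = 1/(56654 + 13*(-119/(-1496))*(-87 - 119/(-1496))/12) = 1/(56654 + 13*(-119*(-1/1496))*(-87 - 119*(-1/1496))/12) = 1/(56654 + (13/12)*(7/88)*(-87 + 7/88)) = 1/(56654 + (13/12)*(7/88)*(-7649/88)) = 1/(56654 - 696059/92928) = 1/(5264046853/92928) = 92928/5264046853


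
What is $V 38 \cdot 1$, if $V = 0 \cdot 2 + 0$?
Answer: $0$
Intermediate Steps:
$V = 0$ ($V = 0 + 0 = 0$)
$V 38 \cdot 1 = 0 \cdot 38 \cdot 1 = 0 \cdot 1 = 0$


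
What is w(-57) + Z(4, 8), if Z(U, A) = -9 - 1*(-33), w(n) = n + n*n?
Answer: 3216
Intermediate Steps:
w(n) = n + n²
Z(U, A) = 24 (Z(U, A) = -9 + 33 = 24)
w(-57) + Z(4, 8) = -57*(1 - 57) + 24 = -57*(-56) + 24 = 3192 + 24 = 3216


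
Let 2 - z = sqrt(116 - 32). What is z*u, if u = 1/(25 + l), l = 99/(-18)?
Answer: 4/39 - 4*sqrt(21)/39 ≈ -0.36744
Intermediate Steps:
l = -11/2 (l = 99*(-1/18) = -11/2 ≈ -5.5000)
z = 2 - 2*sqrt(21) (z = 2 - sqrt(116 - 32) = 2 - sqrt(84) = 2 - 2*sqrt(21) ≈ -7.1652)
u = 2/39 (u = 1/(25 - 11/2) = 1/(39/2) = 2/39 ≈ 0.051282)
z*u = (2 - 2*sqrt(21))*(2/39) = 4/39 - 4*sqrt(21)/39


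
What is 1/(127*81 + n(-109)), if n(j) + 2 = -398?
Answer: 1/9887 ≈ 0.00010114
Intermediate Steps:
n(j) = -400 (n(j) = -2 - 398 = -400)
1/(127*81 + n(-109)) = 1/(127*81 - 400) = 1/(10287 - 400) = 1/9887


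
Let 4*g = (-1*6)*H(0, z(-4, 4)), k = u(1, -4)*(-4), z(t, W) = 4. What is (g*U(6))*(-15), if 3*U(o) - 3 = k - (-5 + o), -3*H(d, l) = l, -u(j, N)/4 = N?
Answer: 620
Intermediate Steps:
u(j, N) = -4*N
H(d, l) = -l/3
k = -64 (k = -4*(-4)*(-4) = 16*(-4) = -64)
U(o) = -56/3 - o/3 (U(o) = 1 + (-64 - (-5 + o))/3 = 1 + (-64 + (5 - o))/3 = 1 + (-59 - o)/3 = 1 + (-59/3 - o/3) = -56/3 - o/3)
g = 2 (g = ((-1*6)*(-1/3*4))/4 = (-6*(-4/3))/4 = (1/4)*8 = 2)
(g*U(6))*(-15) = (2*(-56/3 - 1/3*6))*(-15) = (2*(-56/3 - 2))*(-15) = (2*(-62/3))*(-15) = -124/3*(-15) = 620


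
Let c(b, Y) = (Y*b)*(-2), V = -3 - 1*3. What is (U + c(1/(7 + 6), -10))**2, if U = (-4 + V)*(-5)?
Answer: 448900/169 ≈ 2656.2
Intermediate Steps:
V = -6 (V = -3 - 3 = -6)
c(b, Y) = -2*Y*b
U = 50 (U = (-4 - 6)*(-5) = -10*(-5) = 50)
(U + c(1/(7 + 6), -10))**2 = (50 - 2*(-10)/(7 + 6))**2 = (50 - 2*(-10)/13)**2 = (50 - 2*(-10)*1/13)**2 = (50 + 20/13)**2 = (670/13)**2 = 448900/169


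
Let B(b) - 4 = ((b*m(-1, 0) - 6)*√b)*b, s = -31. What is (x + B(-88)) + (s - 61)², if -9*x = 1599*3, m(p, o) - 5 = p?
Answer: 7935 + 63008*I*√22 ≈ 7935.0 + 2.9553e+5*I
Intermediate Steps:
m(p, o) = 5 + p
x = -533 (x = -533*3/3 = -⅑*4797 = -533)
B(b) = 4 + b^(3/2)*(-6 + 4*b) (B(b) = 4 + ((b*(5 - 1) - 6)*√b)*b = 4 + ((b*4 - 6)*√b)*b = 4 + ((4*b - 6)*√b)*b = 4 + ((-6 + 4*b)*√b)*b = 4 + (√b*(-6 + 4*b))*b = 4 + b^(3/2)*(-6 + 4*b))
(x + B(-88)) + (s - 61)² = (-533 + (4 - (-1056)*I*√22 + 4*(-88)^(5/2))) + (-31 - 61)² = (-533 + (4 - (-1056)*I*√22 + 4*(15488*I*√22))) + (-92)² = (-533 + (4 + 1056*I*√22 + 61952*I*√22)) + 8464 = (-533 + (4 + 63008*I*√22)) + 8464 = (-529 + 63008*I*√22) + 8464 = 7935 + 63008*I*√22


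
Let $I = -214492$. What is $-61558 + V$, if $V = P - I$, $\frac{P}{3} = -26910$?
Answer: $72204$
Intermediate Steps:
$P = -80730$ ($P = 3 \left(-26910\right) = -80730$)
$V = 133762$ ($V = -80730 - -214492 = -80730 + 214492 = 133762$)
$-61558 + V = -61558 + 133762 = 72204$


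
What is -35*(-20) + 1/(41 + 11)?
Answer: 36401/52 ≈ 700.02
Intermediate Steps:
-35*(-20) + 1/(41 + 11) = 700 + 1/52 = 36401/52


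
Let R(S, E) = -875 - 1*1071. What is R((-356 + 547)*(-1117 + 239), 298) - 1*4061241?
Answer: -4063187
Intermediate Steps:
R(S, E) = -1946 (R(S, E) = -875 - 1071 = -1946)
R((-356 + 547)*(-1117 + 239), 298) - 1*4061241 = -1946 - 1*4061241 = -1946 - 4061241 = -4063187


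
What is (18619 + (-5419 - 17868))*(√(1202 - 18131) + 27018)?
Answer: -126120024 - 42012*I*√209 ≈ -1.2612e+8 - 6.0736e+5*I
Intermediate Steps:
(18619 + (-5419 - 17868))*(√(1202 - 18131) + 27018) = (18619 - 23287)*(√(-16929) + 27018) = -4668*(9*I*√209 + 27018) = -4668*(27018 + 9*I*√209) = -126120024 - 42012*I*√209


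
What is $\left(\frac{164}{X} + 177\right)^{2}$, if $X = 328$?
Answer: $\frac{126025}{4} \approx 31506.0$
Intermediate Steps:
$\left(\frac{164}{X} + 177\right)^{2} = \left(\frac{164}{328} + 177\right)^{2} = \left(164 \cdot \frac{1}{328} + 177\right)^{2} = \left(\frac{1}{2} + 177\right)^{2} = \left(\frac{355}{2}\right)^{2} = \frac{126025}{4}$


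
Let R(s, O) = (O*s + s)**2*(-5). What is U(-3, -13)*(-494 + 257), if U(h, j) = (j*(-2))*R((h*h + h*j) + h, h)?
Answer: 249561000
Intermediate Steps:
R(s, O) = -5*(s + O*s)**2 (R(s, O) = (s + O*s)**2*(-5) = -5*(s + O*s)**2)
U(h, j) = 10*j*(1 + h)**2*(h + h**2 + h*j)**2 (U(h, j) = (j*(-2))*(-5*((h*h + h*j) + h)**2*(1 + h)**2) = (-2*j)*(-5*((h**2 + h*j) + h)**2*(1 + h)**2) = (-2*j)*(-5*(h + h**2 + h*j)**2*(1 + h)**2) = (-2*j)*(-5*(1 + h)**2*(h + h**2 + h*j)**2) = 10*j*(1 + h)**2*(h + h**2 + h*j)**2)
U(-3, -13)*(-494 + 257) = (10*(-13)*(-3)**2*(1 - 3)**2*(1 - 3 - 13)**2)*(-494 + 257) = (10*(-13)*9*(-2)**2*(-15)**2)*(-237) = (10*(-13)*9*4*225)*(-237) = -1053000*(-237) = 249561000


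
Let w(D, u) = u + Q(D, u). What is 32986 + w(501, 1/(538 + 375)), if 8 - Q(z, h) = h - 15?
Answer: 33009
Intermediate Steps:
Q(z, h) = 23 - h (Q(z, h) = 8 - (h - 15) = 8 - (-15 + h) = 8 + (15 - h) = 23 - h)
w(D, u) = 23 (w(D, u) = u + (23 - u) = 23)
32986 + w(501, 1/(538 + 375)) = 32986 + 23 = 33009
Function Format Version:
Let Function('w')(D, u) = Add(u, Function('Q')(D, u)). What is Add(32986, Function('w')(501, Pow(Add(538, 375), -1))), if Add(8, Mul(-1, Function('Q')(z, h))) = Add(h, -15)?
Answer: 33009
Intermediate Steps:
Function('Q')(z, h) = Add(23, Mul(-1, h)) (Function('Q')(z, h) = Add(8, Mul(-1, Add(h, -15))) = Add(8, Mul(-1, Add(-15, h))) = Add(8, Add(15, Mul(-1, h))) = Add(23, Mul(-1, h)))
Function('w')(D, u) = 23 (Function('w')(D, u) = Add(u, Add(23, Mul(-1, u))) = 23)
Add(32986, Function('w')(501, Pow(Add(538, 375), -1))) = Add(32986, 23) = 33009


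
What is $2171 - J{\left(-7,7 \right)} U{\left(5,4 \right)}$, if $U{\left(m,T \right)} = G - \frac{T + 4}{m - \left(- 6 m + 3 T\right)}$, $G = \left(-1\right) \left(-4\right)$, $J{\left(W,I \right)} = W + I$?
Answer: $2171$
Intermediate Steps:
$J{\left(W,I \right)} = I + W$
$G = 4$
$U{\left(m,T \right)} = 4 - \frac{4 + T}{- 3 T + 7 m}$ ($U{\left(m,T \right)} = 4 - \frac{T + 4}{m - \left(- 6 m + 3 T\right)} = 4 - \frac{4 + T}{m - \left(- 6 m + 3 T\right)} = 4 - \frac{4 + T}{- 3 T + 7 m}$)
$2171 - J{\left(-7,7 \right)} U{\left(5,4 \right)} = 2171 - \left(7 - 7\right) \frac{4 - 140 + 13 \cdot 4}{\left(-7\right) 5 + 3 \cdot 4} = 2171 - 0 \frac{4 - 140 + 52}{-35 + 12} = 2171 - 0 \frac{1}{-23} \left(-84\right) = 2171 - 0 \left(\left(- \frac{1}{23}\right) \left(-84\right)\right) = 2171 - 0 \cdot \frac{84}{23} = 2171 - 0 = 2171 + 0 = 2171$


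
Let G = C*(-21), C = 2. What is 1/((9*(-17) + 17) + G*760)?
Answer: -1/32056 ≈ -3.1195e-5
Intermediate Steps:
G = -42 (G = 2*(-21) = -42)
1/((9*(-17) + 17) + G*760) = 1/((9*(-17) + 17) - 42*760) = 1/((-153 + 17) - 31920) = 1/(-136 - 31920) = 1/(-32056) = -1/32056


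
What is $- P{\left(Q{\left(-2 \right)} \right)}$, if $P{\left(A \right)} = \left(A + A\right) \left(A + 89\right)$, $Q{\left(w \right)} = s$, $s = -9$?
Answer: $1440$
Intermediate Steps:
$Q{\left(w \right)} = -9$
$P{\left(A \right)} = 2 A \left(89 + A\right)$
$- P{\left(Q{\left(-2 \right)} \right)} = - 2 \left(-9\right) \left(89 - 9\right) = - 2 \left(-9\right) 80 = \left(-1\right) \left(-1440\right) = 1440$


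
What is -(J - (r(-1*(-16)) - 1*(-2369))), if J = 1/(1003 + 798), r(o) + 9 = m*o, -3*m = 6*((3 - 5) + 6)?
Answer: 4019831/1801 ≈ 2232.0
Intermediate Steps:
m = -8 (m = -2*((3 - 5) + 6) = -2*(-2 + 6) = -2*4 = -⅓*24 = -8)
r(o) = -9 - 8*o
J = 1/1801 ≈ 0.00055525
-(J - (r(-1*(-16)) - 1*(-2369))) = -(1/1801 - ((-9 - (-8)*(-16)) - 1*(-2369))) = -(1/1801 - ((-9 - 8*16) + 2369)) = -(1/1801 - ((-9 - 128) + 2369)) = -(1/1801 - (-137 + 2369)) = -(1/1801 - 1*2232) = -(1/1801 - 2232) = -1*(-4019831/1801) = 4019831/1801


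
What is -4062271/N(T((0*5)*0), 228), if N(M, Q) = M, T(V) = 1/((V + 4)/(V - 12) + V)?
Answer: 4062271/3 ≈ 1.3541e+6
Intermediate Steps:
T(V) = 1/(V + (4 + V)/(-12 + V)) (T(V) = 1/((4 + V)/(-12 + V) + V) = 1/(V + (4 + V)/(-12 + V)))
-4062271/N(T((0*5)*0), 228) = -4062271*(4 + ((0*5)*0)² - 11*0*5*0)/(-12 + (0*5)*0) = -4062271*(4 + (0*0)² - 0*0)/(-12 + 0*0) = -4062271*(4 + 0² - 11*0)/(-12 + 0) = -4062271/(-12/(4 + 0 + 0)) = -4062271/(-12/4) = -4062271/((¼)*(-12)) = -4062271/(-3) = -4062271*(-⅓) = 4062271/3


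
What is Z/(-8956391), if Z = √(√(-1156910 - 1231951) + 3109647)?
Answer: -√(3109647 + 3*I*√265429)/8956391 ≈ -0.00019689 - 4.893e-8*I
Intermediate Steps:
Z = √(3109647 + 3*I*√265429) (Z = √(√(-2388861) + 3109647) = √(3*I*√265429 + 3109647) = √(3109647 + 3*I*√265429) ≈ 1763.4 + 0.438*I)
Z/(-8956391) = √(3109647 + 3*I*√265429)/(-8956391) = √(3109647 + 3*I*√265429)*(-1/8956391) = -√(3109647 + 3*I*√265429)/8956391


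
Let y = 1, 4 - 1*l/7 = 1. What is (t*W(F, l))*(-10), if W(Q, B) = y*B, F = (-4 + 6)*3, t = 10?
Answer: -2100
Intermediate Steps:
l = 21 (l = 28 - 7*1 = 28 - 7 = 21)
F = 6 (F = 2*3 = 6)
W(Q, B) = B (W(Q, B) = 1*B = B)
(t*W(F, l))*(-10) = (10*21)*(-10) = 210*(-10) = -2100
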